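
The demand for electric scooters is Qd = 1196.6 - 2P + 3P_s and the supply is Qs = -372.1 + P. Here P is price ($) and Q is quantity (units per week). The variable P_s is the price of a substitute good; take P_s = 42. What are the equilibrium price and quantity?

With P_s = 42, demand is Qd = 1322.6 - 2P.
At equilibrium Qd = Qs, so 1322.6 - 2P = -372.1 + P; collecting terms, 1694.7 = 3P and P* = 564.9.
From the demand curve, Q* = 1322.6 - 2(564.9) = 192.8.

P* = 564.9, Q* = 192.8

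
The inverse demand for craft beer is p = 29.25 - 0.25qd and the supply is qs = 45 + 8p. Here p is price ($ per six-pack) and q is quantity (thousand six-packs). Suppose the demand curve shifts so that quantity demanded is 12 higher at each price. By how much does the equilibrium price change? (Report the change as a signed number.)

Δp = 1

Inverting to quantity form: qd = 117 - 4p.
The market clears where 117 - 4p = 45 + 8p. Rearranging, 12p = 72, hence p* = 6.
Then q* = 117 - 4(6) = 93.
After the shift, demand is qd = 129 - 4p.
Re-solving, 12p = 84 gives p = 7 and q = 101.
Δp = 7 - 6 = 1.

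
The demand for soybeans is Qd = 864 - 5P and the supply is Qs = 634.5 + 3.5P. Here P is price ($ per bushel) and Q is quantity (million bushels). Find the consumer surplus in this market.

Consumer surplus = 53144.1

Equating demand and supply, 864 - 5P = 634.5 + 3.5P gives 8.5P = 229.5, so P* = 27.
Substitute back: Q* = 864 - 5(27) = 729.
Demand choke price (Qd = 0): P = 864/5 = 172.8. Consumer surplus = ½ × (172.8 - 27) × 729 = 53144.1.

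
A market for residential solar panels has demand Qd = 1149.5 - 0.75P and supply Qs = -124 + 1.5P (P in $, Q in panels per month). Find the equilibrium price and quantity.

The market clears where 1149.5 - 0.75P = -124 + 1.5P. Rearranging, 2.25P = 1273.5, hence P* = 566.
Substitute back: Q* = 1149.5 - 0.75(566) = 725.

P* = 566, Q* = 725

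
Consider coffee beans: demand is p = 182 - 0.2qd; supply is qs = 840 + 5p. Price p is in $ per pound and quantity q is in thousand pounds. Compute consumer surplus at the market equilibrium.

Rewriting in direct form: qd = 910 - 5p.
Set qd = qs: 910 - 5p = 840 + 5p, so 70 = 10p and p* = 7.
Substitute back: q* = 910 - 5(7) = 875.
Demand choke price (qd = 0): p = 910/5 = 182. Consumer surplus = ½ × (182 - 7) × 875 = 76562.5.

Consumer surplus = 76562.5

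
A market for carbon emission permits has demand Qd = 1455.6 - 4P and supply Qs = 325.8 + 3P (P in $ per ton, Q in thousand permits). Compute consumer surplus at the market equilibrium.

At equilibrium Qd = Qs, so 1455.6 - 4P = 325.8 + 3P; collecting terms, 1129.8 = 7P and P* = 161.4.
Then Q* = 1455.6 - 4(161.4) = 810.
Demand choke price (Qd = 0): P = 1455.6/4 = 363.9. Consumer surplus = ½ × (363.9 - 161.4) × 810 = 82012.5.

Consumer surplus = 82012.5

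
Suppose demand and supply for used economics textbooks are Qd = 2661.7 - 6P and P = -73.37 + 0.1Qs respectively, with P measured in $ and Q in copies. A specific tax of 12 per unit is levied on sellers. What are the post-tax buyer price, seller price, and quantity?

In direct form, Qs = 733.7 + 10P.
Sellers keep P_s = P_b - 12 per unit, so supply in terms of the buyer price is Qs = 613.7 + 10P_b.
Set Qd = Qs: 2661.7 - 6P_b = 613.7 + 10P_b, so 2048 = 16P_b and P_b = 128.
So P_s = 116 and the quantity traded is Q = 2661.7 - 6(128) = 1893.7.

P_b = 128, P_s = 116, Q = 1893.7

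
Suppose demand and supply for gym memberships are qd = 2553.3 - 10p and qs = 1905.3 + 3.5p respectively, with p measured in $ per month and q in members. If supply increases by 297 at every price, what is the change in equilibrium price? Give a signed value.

Δp = -22

Set qd = qs: 2553.3 - 10p = 1905.3 + 3.5p, so 648 = 13.5p and p* = 48.
Then q* = 2553.3 - 10(48) = 2073.3.
After the shift, supply is qs = 2202.3 + 3.5p.
Re-solving, 13.5p = 351 gives p = 26 and q = 2293.3.
Δp = 26 - 48 = -22.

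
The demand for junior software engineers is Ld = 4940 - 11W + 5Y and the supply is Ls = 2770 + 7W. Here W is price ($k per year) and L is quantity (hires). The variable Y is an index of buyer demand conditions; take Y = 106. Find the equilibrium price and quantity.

With Y = 106, demand is Ld = 5470 - 11W.
The market clears where 5470 - 11W = 2770 + 7W. Rearranging, 18W = 2700, hence W* = 150.
From the demand curve, L* = 5470 - 11(150) = 3820.

W* = 150, L* = 3820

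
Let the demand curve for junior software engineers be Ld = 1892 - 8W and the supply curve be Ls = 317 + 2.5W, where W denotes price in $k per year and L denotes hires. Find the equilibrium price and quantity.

At equilibrium Ld = Ls, so 1892 - 8W = 317 + 2.5W; collecting terms, 1575 = 10.5W and W* = 150.
Plugging W* into demand: L* = 1892 - 8(150) = 692.

W* = 150, L* = 692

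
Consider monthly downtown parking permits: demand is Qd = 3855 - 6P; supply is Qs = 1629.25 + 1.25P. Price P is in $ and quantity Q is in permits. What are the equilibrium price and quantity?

P* = 307, Q* = 2013

At equilibrium Qd = Qs, so 3855 - 6P = 1629.25 + 1.25P; collecting terms, 2225.75 = 7.25P and P* = 307.
From the demand curve, Q* = 3855 - 6(307) = 2013.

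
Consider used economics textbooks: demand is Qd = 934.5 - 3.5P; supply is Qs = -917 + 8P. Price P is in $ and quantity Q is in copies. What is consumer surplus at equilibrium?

Consumer surplus = 19663

Equating demand and supply, 934.5 - 3.5P = -917 + 8P gives 11.5P = 1851.5, so P* = 161.
Plugging P* into demand: Q* = 934.5 - 3.5(161) = 371.
Demand choke price (Qd = 0): P = 934.5/3.5 = 267. Consumer surplus = ½ × (267 - 161) × 371 = 19663.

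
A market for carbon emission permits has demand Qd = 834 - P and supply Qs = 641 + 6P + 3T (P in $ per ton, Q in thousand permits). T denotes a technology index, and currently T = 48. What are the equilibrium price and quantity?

With T = 48, supply is Qs = 785 + 6P.
At equilibrium Qd = Qs, so 834 - P = 785 + 6P; collecting terms, 49 = 7P and P* = 7.
Substitute back: Q* = 834 - 7 = 827.

P* = 7, Q* = 827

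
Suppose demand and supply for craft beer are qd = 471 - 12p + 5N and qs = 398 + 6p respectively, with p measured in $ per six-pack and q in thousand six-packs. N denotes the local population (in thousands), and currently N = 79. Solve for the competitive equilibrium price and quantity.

p* = 26, q* = 554

With N = 79, demand is qd = 866 - 12p.
At equilibrium qd = qs, so 866 - 12p = 398 + 6p; collecting terms, 468 = 18p and p* = 26.
Then q* = 866 - 12(26) = 554.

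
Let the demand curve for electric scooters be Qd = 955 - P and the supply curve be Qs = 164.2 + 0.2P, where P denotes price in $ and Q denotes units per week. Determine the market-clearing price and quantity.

At equilibrium Qd = Qs, so 955 - P = 164.2 + 0.2P; collecting terms, 790.8 = 1.2P and P* = 659.
Substitute back: Q* = 955 - 659 = 296.

P* = 659, Q* = 296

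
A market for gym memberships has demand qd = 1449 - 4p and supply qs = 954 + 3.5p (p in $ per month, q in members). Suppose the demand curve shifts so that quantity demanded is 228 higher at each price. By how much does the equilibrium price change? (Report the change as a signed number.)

The market clears where 1449 - 4p = 954 + 3.5p. Rearranging, 7.5p = 495, hence p* = 66.
Plugging p* into demand: q* = 1449 - 4(66) = 1185.
After the shift, demand is qd = 1677 - 4p.
Re-solving, 7.5p = 723 gives p = 96.4 and q = 1291.4.
Δp = 96.4 - 66 = 30.4.

Δp = 30.4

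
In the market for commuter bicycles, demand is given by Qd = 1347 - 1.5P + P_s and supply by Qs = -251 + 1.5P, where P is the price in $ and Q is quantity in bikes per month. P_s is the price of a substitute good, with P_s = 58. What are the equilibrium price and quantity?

With P_s = 58, demand is Qd = 1405 - 1.5P.
At equilibrium Qd = Qs, so 1405 - 1.5P = -251 + 1.5P; collecting terms, 1656 = 3P and P* = 552.
Then Q* = 1405 - 1.5(552) = 577.

P* = 552, Q* = 577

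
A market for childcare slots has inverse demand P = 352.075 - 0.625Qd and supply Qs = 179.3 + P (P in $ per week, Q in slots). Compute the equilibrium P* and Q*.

P* = 147.7, Q* = 327

In direct form, Qd = 563.32 - 1.6P.
At equilibrium Qd = Qs, so 563.32 - 1.6P = 179.3 + P; collecting terms, 384.02 = 2.6P and P* = 147.7.
From the demand curve, Q* = 563.32 - 1.6(147.7) = 327.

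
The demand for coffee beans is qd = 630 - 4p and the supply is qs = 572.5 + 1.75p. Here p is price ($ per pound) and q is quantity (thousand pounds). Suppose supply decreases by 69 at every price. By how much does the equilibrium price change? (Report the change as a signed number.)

The market clears where 630 - 4p = 572.5 + 1.75p. Rearranging, 5.75p = 57.5, hence p* = 10.
From the demand curve, q* = 630 - 4(10) = 590.
After the shift, supply is qs = 503.5 + 1.75p.
The new intersection has 126.5 = 5.75p, i.e. p = 22, q = 542.
Δp = 22 - 10 = 12.

Δp = 12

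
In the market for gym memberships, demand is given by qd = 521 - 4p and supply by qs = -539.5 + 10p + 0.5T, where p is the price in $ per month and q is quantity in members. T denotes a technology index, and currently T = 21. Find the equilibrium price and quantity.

p* = 75, q* = 221

With T = 21, supply is qs = -529 + 10p.
Set qd = qs: 521 - 4p = -529 + 10p, so 1050 = 14p and p* = 75.
Plugging p* into demand: q* = 521 - 4(75) = 221.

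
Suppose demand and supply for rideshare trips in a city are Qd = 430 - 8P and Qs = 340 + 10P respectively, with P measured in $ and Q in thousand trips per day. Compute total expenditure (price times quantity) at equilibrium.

At equilibrium Qd = Qs, so 430 - 8P = 340 + 10P; collecting terms, 90 = 18P and P* = 5.
Then Q* = 430 - 8(5) = 390.
Total expenditure = P* × Q* = 5 × 390 = 1950.

Total expenditure = 1950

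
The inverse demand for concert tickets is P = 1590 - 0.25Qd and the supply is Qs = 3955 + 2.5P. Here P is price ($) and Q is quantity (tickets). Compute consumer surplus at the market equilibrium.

Solving each curve for Q: Qd = 6360 - 4P.
The market clears where 6360 - 4P = 3955 + 2.5P. Rearranging, 6.5P = 2405, hence P* = 370.
Substitute back: Q* = 6360 - 4(370) = 4880.
Demand choke price (Qd = 0): P = 6360/4 = 1590. Consumer surplus = ½ × (1590 - 370) × 4880 = 2976800.

Consumer surplus = 2976800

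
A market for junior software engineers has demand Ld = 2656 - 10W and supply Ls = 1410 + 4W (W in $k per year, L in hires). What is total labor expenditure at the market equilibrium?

At equilibrium Ld = Ls, so 2656 - 10W = 1410 + 4W; collecting terms, 1246 = 14W and W* = 89.
Substitute back: L* = 2656 - 10(89) = 1766.
Total labor expenditure = W* × L* = 89 × 1766 = 157174.

Total labor expenditure = 157174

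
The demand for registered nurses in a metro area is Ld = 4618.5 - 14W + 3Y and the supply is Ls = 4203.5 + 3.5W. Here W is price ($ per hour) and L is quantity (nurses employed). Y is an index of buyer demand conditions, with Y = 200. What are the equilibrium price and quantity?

With Y = 200, demand is Ld = 5218.5 - 14W.
At equilibrium Ld = Ls, so 5218.5 - 14W = 4203.5 + 3.5W; collecting terms, 1015 = 17.5W and W* = 58.
From the demand curve, L* = 5218.5 - 14(58) = 4406.5.

W* = 58, L* = 4406.5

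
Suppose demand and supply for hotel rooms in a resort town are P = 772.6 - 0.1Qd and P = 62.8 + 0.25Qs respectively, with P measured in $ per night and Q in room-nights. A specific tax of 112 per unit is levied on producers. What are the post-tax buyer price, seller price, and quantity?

P_b = 601.8, P_s = 489.8, Q = 1708

Inverting to quantity form: Qd = 7726 - 10P and Qs = -251.2 + 4P.
The tax drives a wedge P_b - P_s = 112. Substituting P_s = P_b - 112 into supply: Qs = -699.2 + 4P_b.
Equate demand and the shifted supply: 7726 - 10P_b = -699.2 + 4P_b, giving 14P_b = 8425.2, so P_b = 601.8.
Then P_s = 601.8 - 112 = 489.8 and Q = 7726 - 10(601.8) = 1708.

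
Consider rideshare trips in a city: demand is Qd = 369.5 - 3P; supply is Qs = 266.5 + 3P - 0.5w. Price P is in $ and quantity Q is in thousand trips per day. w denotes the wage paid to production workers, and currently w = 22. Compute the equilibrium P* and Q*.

With w = 22, supply is Qs = 255.5 + 3P.
At equilibrium Qd = Qs, so 369.5 - 3P = 255.5 + 3P; collecting terms, 114 = 6P and P* = 19.
Plugging P* into demand: Q* = 369.5 - 3(19) = 312.5.

P* = 19, Q* = 312.5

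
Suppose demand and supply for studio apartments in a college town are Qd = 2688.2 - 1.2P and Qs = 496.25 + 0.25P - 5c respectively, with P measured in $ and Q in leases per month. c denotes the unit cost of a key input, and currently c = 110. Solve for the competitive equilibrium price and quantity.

P* = 1891, Q* = 419

With c = 110, supply is Qs = -53.75 + 0.25P.
Equating demand and supply, 2688.2 - 1.2P = -53.75 + 0.25P gives 1.45P = 2741.95, so P* = 1891.
Plugging P* into demand: Q* = 2688.2 - 1.2(1891) = 419.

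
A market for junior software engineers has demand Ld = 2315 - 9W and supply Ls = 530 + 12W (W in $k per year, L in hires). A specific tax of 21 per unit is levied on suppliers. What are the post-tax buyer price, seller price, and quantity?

W_b = 97, W_s = 76, L = 1442

Suppliers keep W_s = W_b - 21 per unit, so supply in terms of the buyer price is Ls = 278 + 12W_b.
Market clearing requires 2315 - 9W_b = 278 + 12W_b; hence 2037 = 21W_b and W_b = 97.
Then W_s = 97 - 21 = 76 and L = 2315 - 9(97) = 1442.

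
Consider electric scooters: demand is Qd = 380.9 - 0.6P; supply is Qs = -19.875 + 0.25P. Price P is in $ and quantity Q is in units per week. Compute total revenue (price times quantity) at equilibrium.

Equating demand and supply, 380.9 - 0.6P = -19.875 + 0.25P gives 0.85P = 400.775, so P* = 471.5.
Substitute back: Q* = 380.9 - 0.6(471.5) = 98.
Total revenue = P* × Q* = 471.5 × 98 = 46207.

Total revenue = 46207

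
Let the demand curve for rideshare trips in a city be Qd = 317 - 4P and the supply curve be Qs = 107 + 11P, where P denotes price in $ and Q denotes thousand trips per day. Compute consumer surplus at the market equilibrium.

Consumer surplus = 8515.125

Set Qd = Qs: 317 - 4P = 107 + 11P, so 210 = 15P and P* = 14.
From the demand curve, Q* = 317 - 4(14) = 261.
Demand choke price (Qd = 0): P = 317/4 = 79.25. Consumer surplus = ½ × (79.25 - 14) × 261 = 8515.125.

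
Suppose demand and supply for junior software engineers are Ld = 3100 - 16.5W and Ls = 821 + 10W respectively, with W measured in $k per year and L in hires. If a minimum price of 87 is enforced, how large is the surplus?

Evaluating both curves at the floor price 87 gives Ld = 1664.5, Ls = 1691.
Surplus = Ls - Ld = 1691 - 1664.5 = 26.5.

Surplus = 26.5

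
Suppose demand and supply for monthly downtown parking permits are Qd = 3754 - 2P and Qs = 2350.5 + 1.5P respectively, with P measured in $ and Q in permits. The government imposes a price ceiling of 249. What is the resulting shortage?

At P = 249: Qd = 3256 and Qs = 2724.
Shortage = Qd - Qs = 3256 - 2724 = 532.

Shortage = 532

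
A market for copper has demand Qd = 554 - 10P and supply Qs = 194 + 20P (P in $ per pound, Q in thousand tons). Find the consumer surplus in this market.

Consumer surplus = 9417.8

At equilibrium Qd = Qs, so 554 - 10P = 194 + 20P; collecting terms, 360 = 30P and P* = 12.
Plugging P* into demand: Q* = 554 - 10(12) = 434.
Demand choke price (Qd = 0): P = 554/10 = 55.4. Consumer surplus = ½ × (55.4 - 12) × 434 = 9417.8.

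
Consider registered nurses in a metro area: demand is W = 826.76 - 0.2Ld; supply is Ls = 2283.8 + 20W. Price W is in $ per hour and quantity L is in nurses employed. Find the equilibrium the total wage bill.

The total wage bill = 278521.2

Rewriting in direct form: Ld = 4133.8 - 5W.
At equilibrium Ld = Ls, so 4133.8 - 5W = 2283.8 + 20W; collecting terms, 1850 = 25W and W* = 74.
Substitute back: L* = 4133.8 - 5(74) = 3763.8.
The total wage bill = W* × L* = 74 × 3763.8 = 278521.2.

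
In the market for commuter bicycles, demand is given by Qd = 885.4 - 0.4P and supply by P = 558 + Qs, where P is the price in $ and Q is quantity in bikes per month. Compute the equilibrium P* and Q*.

P* = 1031, Q* = 473

Rewriting in direct form: Qs = -558 + P.
At equilibrium Qd = Qs, so 885.4 - 0.4P = -558 + P; collecting terms, 1443.4 = 1.4P and P* = 1031.
Then Q* = 885.4 - 0.4(1031) = 473.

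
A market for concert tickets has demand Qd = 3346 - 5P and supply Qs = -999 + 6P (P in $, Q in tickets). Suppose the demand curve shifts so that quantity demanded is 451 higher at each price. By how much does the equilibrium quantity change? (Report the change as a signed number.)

ΔQ = 246

Set Qd = Qs: 3346 - 5P = -999 + 6P, so 4345 = 11P and P* = 395.
Plugging P* into demand: Q* = 3346 - 5(395) = 1371.
After the shift, demand is Qd = 3797 - 5P.
The new intersection has 4796 = 11P, i.e. P = 436, Q = 1617.
ΔQ = 1617 - 1371 = 246.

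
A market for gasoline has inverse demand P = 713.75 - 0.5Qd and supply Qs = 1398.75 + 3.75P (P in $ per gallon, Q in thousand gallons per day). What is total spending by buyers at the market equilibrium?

In direct form, Qd = 1427.5 - 2P.
The market clears where 1427.5 - 2P = 1398.75 + 3.75P. Rearranging, 5.75P = 28.75, hence P* = 5.
From the demand curve, Q* = 1427.5 - 2(5) = 1417.5.
Total spending by buyers = P* × Q* = 5 × 1417.5 = 7087.5.

Total spending by buyers = 7087.5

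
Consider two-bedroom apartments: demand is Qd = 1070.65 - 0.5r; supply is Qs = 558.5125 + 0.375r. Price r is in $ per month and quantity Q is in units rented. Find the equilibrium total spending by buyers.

At equilibrium Qd = Qs, so 1070.65 - 0.5r = 558.5125 + 0.375r; collecting terms, 512.1375 = 0.875r and r* = 585.3.
Plugging r* into demand: Q* = 1070.65 - 0.5(585.3) = 778.
Total spending by buyers = r* × Q* = 585.3 × 778 = 455363.4.

Total spending by buyers = 455363.4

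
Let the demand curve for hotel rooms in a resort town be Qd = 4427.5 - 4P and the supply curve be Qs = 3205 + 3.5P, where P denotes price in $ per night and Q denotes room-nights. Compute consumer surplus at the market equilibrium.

Consumer surplus = 1781800.03125

The market clears where 4427.5 - 4P = 3205 + 3.5P. Rearranging, 7.5P = 1222.5, hence P* = 163.
Then Q* = 4427.5 - 4(163) = 3775.5.
Demand choke price (Qd = 0): P = 4427.5/4 = 1106.875. Consumer surplus = ½ × (1106.875 - 163) × 3775.5 = 1781800.03125.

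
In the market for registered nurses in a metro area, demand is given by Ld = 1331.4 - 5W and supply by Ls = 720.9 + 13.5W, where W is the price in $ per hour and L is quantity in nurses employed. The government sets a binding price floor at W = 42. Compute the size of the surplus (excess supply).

At W = 42: Ld = 1121.4 and Ls = 1287.9.
Surplus = Ls - Ld = 1287.9 - 1121.4 = 166.5.

Surplus = 166.5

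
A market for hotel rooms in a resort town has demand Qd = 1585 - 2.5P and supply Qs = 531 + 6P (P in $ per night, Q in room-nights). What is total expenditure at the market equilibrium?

Set Qd = Qs: 1585 - 2.5P = 531 + 6P, so 1054 = 8.5P and P* = 124.
Then Q* = 1585 - 2.5(124) = 1275.
Total expenditure = P* × Q* = 124 × 1275 = 158100.

Total expenditure = 158100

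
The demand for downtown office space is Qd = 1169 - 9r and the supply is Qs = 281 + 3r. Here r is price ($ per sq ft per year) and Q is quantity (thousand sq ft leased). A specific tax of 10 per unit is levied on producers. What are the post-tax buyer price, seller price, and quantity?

Producers keep r_s = r_b - 10 per unit, so supply in terms of the buyer price is Qs = 251 + 3r_b.
Set Qd = Qs: 1169 - 9r_b = 251 + 3r_b, so 918 = 12r_b and r_b = 76.5.
Then r_s = 76.5 - 10 = 66.5 and Q = 1169 - 9(76.5) = 480.5.

r_b = 76.5, r_s = 66.5, Q = 480.5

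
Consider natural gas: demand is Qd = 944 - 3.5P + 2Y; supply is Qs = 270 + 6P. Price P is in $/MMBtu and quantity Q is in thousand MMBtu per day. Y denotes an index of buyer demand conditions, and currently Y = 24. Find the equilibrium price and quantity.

P* = 76, Q* = 726

With Y = 24, demand is Qd = 992 - 3.5P.
Set Qd = Qs: 992 - 3.5P = 270 + 6P, so 722 = 9.5P and P* = 76.
Substitute back: Q* = 992 - 3.5(76) = 726.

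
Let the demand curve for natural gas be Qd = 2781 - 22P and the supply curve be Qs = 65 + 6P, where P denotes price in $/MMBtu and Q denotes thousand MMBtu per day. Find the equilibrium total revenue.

Total revenue = 62759

The market clears where 2781 - 22P = 65 + 6P. Rearranging, 28P = 2716, hence P* = 97.
Then Q* = 2781 - 22(97) = 647.
Total revenue = P* × Q* = 97 × 647 = 62759.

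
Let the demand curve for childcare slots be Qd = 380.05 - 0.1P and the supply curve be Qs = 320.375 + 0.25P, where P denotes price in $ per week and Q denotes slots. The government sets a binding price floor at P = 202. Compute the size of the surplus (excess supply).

Surplus = 11.025

At P = 202: Qd = 359.85 and Qs = 370.875.
Surplus = Qs - Qd = 370.875 - 359.85 = 11.025.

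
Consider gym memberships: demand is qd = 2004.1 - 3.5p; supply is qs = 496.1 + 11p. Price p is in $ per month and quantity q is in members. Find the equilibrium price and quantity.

p* = 104, q* = 1640.1

Set qd = qs: 2004.1 - 3.5p = 496.1 + 11p, so 1508 = 14.5p and p* = 104.
From the demand curve, q* = 2004.1 - 3.5(104) = 1640.1.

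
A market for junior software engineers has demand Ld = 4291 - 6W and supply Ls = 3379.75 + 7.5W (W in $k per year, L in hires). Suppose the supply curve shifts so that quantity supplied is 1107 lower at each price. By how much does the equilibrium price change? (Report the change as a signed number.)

The market clears where 4291 - 6W = 3379.75 + 7.5W. Rearranging, 13.5W = 911.25, hence W* = 67.5.
Then L* = 4291 - 6(67.5) = 3886.
After the shift, supply is Ls = 2272.75 + 7.5W.
New equilibrium: 2018.25 = 13.5W, so W = 149.5 and L = 3394.
ΔW = 149.5 - 67.5 = 82.

ΔW = 82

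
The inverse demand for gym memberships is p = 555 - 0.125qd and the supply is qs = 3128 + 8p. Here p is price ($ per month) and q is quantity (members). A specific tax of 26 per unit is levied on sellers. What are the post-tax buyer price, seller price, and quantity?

In direct form, qd = 4440 - 8p.
With a tax of 26 on sellers, they supply based on the net price p_s = p_b - 26, so qs = 2920 + 8p_b.
Market clearing requires 4440 - 8p_b = 2920 + 8p_b; hence 1520 = 16p_b and p_b = 95.
Then p_s = 95 - 26 = 69 and q = 4440 - 8(95) = 3680.

p_b = 95, p_s = 69, q = 3680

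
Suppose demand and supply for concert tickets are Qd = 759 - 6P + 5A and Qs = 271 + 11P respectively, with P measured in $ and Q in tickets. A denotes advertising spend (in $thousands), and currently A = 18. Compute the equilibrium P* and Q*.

P* = 34, Q* = 645

With A = 18, demand is Qd = 849 - 6P.
Equating demand and supply, 849 - 6P = 271 + 11P gives 17P = 578, so P* = 34.
Then Q* = 849 - 6(34) = 645.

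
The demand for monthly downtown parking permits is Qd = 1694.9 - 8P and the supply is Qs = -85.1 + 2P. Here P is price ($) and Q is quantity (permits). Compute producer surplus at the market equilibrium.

At equilibrium Qd = Qs, so 1694.9 - 8P = -85.1 + 2P; collecting terms, 1780 = 10P and P* = 178.
Plugging P* into demand: Q* = 1694.9 - 8(178) = 270.9.
Supply choke price (Qs = 0): P = 42.55. Producer surplus = ½ × (178 - 42.55) × 270.9 = 18346.7025.

Producer surplus = 18346.7025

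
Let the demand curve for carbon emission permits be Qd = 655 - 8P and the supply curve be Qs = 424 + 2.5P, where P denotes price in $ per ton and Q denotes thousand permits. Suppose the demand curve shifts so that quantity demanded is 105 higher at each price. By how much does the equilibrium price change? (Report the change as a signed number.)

The market clears where 655 - 8P = 424 + 2.5P. Rearranging, 10.5P = 231, hence P* = 22.
From the demand curve, Q* = 655 - 8(22) = 479.
After the shift, demand is Qd = 760 - 8P.
Re-solving, 10.5P = 336 gives P = 32 and Q = 504.
ΔP = 32 - 22 = 10.

ΔP = 10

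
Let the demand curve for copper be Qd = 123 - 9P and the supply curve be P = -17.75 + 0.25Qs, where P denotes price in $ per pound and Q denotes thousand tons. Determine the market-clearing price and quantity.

In direct form, Qs = 71 + 4P.
The market clears where 123 - 9P = 71 + 4P. Rearranging, 13P = 52, hence P* = 4.
Substitute back: Q* = 123 - 9(4) = 87.

P* = 4, Q* = 87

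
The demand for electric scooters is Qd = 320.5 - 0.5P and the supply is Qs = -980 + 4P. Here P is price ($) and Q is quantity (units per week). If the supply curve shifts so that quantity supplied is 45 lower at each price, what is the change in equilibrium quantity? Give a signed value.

Set Qd = Qs: 320.5 - 0.5P = -980 + 4P, so 1300.5 = 4.5P and P* = 289.
Substitute back: Q* = 320.5 - 0.5(289) = 176.
After the shift, supply is Qs = -1025 + 4P.
Re-solving, 4.5P = 1345.5 gives P = 299 and Q = 171.
ΔQ = 171 - 176 = -5.

ΔQ = -5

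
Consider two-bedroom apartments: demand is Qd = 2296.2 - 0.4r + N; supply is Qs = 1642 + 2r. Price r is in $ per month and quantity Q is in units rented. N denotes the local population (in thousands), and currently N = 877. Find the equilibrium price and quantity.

r* = 638, Q* = 2918

With N = 877, demand is Qd = 3173.2 - 0.4r.
Equating demand and supply, 3173.2 - 0.4r = 1642 + 2r gives 2.4r = 1531.2, so r* = 638.
Then Q* = 3173.2 - 0.4(638) = 2918.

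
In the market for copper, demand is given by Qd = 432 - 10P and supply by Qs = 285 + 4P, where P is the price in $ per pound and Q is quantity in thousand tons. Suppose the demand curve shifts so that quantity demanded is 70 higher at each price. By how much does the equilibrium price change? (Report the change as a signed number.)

Equating demand and supply, 432 - 10P = 285 + 4P gives 14P = 147, so P* = 10.5.
From the demand curve, Q* = 432 - 10(10.5) = 327.
After the shift, demand is Qd = 502 - 10P.
The new intersection has 217 = 14P, i.e. P = 15.5, Q = 347.
ΔP = 15.5 - 10.5 = 5.

ΔP = 5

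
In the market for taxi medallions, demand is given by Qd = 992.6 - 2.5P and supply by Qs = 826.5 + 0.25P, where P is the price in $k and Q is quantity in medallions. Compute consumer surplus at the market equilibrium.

Consumer surplus = 141658.112

The market clears where 992.6 - 2.5P = 826.5 + 0.25P. Rearranging, 2.75P = 166.1, hence P* = 60.4.
Plugging P* into demand: Q* = 992.6 - 2.5(60.4) = 841.6.
Demand choke price (Qd = 0): P = 992.6/2.5 = 397.04. Consumer surplus = ½ × (397.04 - 60.4) × 841.6 = 141658.112.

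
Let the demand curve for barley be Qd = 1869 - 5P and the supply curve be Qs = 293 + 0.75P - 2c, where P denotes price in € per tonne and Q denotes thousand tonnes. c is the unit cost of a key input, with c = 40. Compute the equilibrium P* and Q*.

P* = 288, Q* = 429

With c = 40, supply is Qs = 213 + 0.75P.
Equating demand and supply, 1869 - 5P = 213 + 0.75P gives 5.75P = 1656, so P* = 288.
From the demand curve, Q* = 1869 - 5(288) = 429.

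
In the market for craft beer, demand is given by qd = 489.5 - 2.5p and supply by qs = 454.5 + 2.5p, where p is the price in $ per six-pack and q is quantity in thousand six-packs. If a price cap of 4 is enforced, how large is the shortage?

Shortage = 15

With p fixed at 4, quantity demanded is 479.5 and quantity supplied is 464.5.
Shortage = qd - qs = 479.5 - 464.5 = 15.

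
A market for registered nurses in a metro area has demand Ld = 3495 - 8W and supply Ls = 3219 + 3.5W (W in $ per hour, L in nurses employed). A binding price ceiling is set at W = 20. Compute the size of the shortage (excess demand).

At W = 20: Ld = 3335 and Ls = 3289.
Shortage = Ld - Ls = 3335 - 3289 = 46.

Shortage = 46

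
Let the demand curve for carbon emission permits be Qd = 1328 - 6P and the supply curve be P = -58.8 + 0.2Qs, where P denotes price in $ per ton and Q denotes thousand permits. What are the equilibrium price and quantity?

P* = 94, Q* = 764

Rewriting in direct form: Qs = 294 + 5P.
Equating demand and supply, 1328 - 6P = 294 + 5P gives 11P = 1034, so P* = 94.
Substitute back: Q* = 1328 - 6(94) = 764.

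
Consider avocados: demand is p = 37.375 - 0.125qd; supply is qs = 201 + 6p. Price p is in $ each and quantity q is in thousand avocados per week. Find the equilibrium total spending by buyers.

Total spending by buyers = 1701

Solving each curve for q: qd = 299 - 8p.
Equating demand and supply, 299 - 8p = 201 + 6p gives 14p = 98, so p* = 7.
Then q* = 299 - 8(7) = 243.
Total spending by buyers = p* × q* = 7 × 243 = 1701.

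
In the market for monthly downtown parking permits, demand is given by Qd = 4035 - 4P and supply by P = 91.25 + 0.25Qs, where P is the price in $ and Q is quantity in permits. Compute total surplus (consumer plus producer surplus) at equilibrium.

Total surplus = 841806.25

Rewriting in direct form: Qs = -365 + 4P.
The market clears where 4035 - 4P = -365 + 4P. Rearranging, 8P = 4400, hence P* = 550.
Plugging P* into demand: Q* = 4035 - 4(550) = 1835.
Demand choke price = 1008.75; supply choke price = 91.25. CS = ½(1008.75 - 550)(1835) = 420903.125; PS = ½(550 - 91.25)(1835) = 420903.125. Total surplus = 841806.25.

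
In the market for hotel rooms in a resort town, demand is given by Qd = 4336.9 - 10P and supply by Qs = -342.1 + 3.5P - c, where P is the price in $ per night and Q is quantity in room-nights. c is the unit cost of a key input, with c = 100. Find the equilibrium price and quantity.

P* = 354, Q* = 796.9

With c = 100, supply is Qs = -442.1 + 3.5P.
Equating demand and supply, 4336.9 - 10P = -442.1 + 3.5P gives 13.5P = 4779, so P* = 354.
Substitute back: Q* = 4336.9 - 10(354) = 796.9.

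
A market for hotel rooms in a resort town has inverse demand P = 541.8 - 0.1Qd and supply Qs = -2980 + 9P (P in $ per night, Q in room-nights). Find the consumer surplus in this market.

Inverting to quantity form: Qd = 5418 - 10P.
Equating demand and supply, 5418 - 10P = -2980 + 9P gives 19P = 8398, so P* = 442.
From the demand curve, Q* = 5418 - 10(442) = 998.
Demand choke price (Qd = 0): P = 5418/10 = 541.8. Consumer surplus = ½ × (541.8 - 442) × 998 = 49800.2.

Consumer surplus = 49800.2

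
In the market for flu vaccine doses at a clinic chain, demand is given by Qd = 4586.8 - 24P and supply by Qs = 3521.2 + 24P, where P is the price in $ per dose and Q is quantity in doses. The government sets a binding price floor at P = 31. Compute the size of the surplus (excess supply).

Surplus = 422.4

Evaluating both curves at the floor price 31 gives Qd = 3842.8, Qs = 4265.2.
Surplus = Qs - Qd = 4265.2 - 3842.8 = 422.4.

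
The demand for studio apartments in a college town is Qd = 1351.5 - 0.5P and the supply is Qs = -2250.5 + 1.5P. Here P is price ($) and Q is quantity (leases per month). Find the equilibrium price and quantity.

Equating demand and supply, 1351.5 - 0.5P = -2250.5 + 1.5P gives 2P = 3602, so P* = 1801.
Substitute back: Q* = 1351.5 - 0.5(1801) = 451.

P* = 1801, Q* = 451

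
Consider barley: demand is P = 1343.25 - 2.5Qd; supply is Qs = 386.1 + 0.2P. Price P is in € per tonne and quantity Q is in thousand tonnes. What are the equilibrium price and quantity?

Solving each curve for Q: Qd = 537.3 - 0.4P.
Equating demand and supply, 537.3 - 0.4P = 386.1 + 0.2P gives 0.6P = 151.2, so P* = 252.
Substitute back: Q* = 537.3 - 0.4(252) = 436.5.

P* = 252, Q* = 436.5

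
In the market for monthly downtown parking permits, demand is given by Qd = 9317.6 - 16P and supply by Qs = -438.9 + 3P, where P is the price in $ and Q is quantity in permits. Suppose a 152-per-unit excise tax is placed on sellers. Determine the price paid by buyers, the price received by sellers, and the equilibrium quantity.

With a tax of 152 on sellers, they supply based on the net price P_s = P_b - 152, so Qs = -894.9 + 3P_b.
Equate demand and the shifted supply: 9317.6 - 16P_b = -894.9 + 3P_b, giving 19P_b = 10212.5, so P_b = 537.5.
So P_s = 385.5 and the quantity traded is Q = 9317.6 - 16(537.5) = 717.6.

P_b = 537.5, P_s = 385.5, Q = 717.6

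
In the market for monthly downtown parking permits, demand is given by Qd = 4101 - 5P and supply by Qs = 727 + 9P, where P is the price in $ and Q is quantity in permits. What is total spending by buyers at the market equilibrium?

Total spending by buyers = 697936

Set Qd = Qs: 4101 - 5P = 727 + 9P, so 3374 = 14P and P* = 241.
Substitute back: Q* = 4101 - 5(241) = 2896.
Total spending by buyers = P* × Q* = 241 × 2896 = 697936.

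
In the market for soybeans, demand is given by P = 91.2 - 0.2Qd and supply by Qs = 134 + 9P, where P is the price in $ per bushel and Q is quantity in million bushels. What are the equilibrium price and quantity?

P* = 23, Q* = 341

Solving each curve for Q: Qd = 456 - 5P.
The market clears where 456 - 5P = 134 + 9P. Rearranging, 14P = 322, hence P* = 23.
From the demand curve, Q* = 456 - 5(23) = 341.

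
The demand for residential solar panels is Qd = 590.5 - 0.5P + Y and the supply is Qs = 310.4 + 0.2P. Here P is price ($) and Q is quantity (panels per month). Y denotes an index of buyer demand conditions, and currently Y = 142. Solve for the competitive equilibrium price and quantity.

With Y = 142, demand is Qd = 732.5 - 0.5P.
Set Qd = Qs: 732.5 - 0.5P = 310.4 + 0.2P, so 422.1 = 0.7P and P* = 603.
Plugging P* into demand: Q* = 732.5 - 0.5(603) = 431.

P* = 603, Q* = 431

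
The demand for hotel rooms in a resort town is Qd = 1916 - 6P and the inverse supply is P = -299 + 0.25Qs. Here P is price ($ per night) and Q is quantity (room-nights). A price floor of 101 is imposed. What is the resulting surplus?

Rewriting in direct form: Qs = 1196 + 4P.
With P fixed at 101, quantity demanded is 1310 and quantity supplied is 1600.
Surplus = Qs - Qd = 1600 - 1310 = 290.

Surplus = 290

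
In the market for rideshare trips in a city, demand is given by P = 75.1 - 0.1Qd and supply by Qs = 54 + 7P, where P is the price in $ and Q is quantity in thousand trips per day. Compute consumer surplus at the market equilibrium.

In direct form, Qd = 751 - 10P.
At equilibrium Qd = Qs, so 751 - 10P = 54 + 7P; collecting terms, 697 = 17P and P* = 41.
Then Q* = 751 - 10(41) = 341.
Demand choke price (Qd = 0): P = 751/10 = 75.1. Consumer surplus = ½ × (75.1 - 41) × 341 = 5814.05.

Consumer surplus = 5814.05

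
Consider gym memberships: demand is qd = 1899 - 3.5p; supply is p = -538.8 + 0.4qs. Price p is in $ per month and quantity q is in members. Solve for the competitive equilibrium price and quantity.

p* = 92, q* = 1577

Rewriting in direct form: qs = 1347 + 2.5p.
Set qd = qs: 1899 - 3.5p = 1347 + 2.5p, so 552 = 6p and p* = 92.
Substitute back: q* = 1899 - 3.5(92) = 1577.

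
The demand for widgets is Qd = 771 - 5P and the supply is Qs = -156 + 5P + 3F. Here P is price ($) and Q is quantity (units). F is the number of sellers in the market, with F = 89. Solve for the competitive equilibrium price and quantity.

With F = 89, supply is Qs = 111 + 5P.
At equilibrium Qd = Qs, so 771 - 5P = 111 + 5P; collecting terms, 660 = 10P and P* = 66.
Plugging P* into demand: Q* = 771 - 5(66) = 441.

P* = 66, Q* = 441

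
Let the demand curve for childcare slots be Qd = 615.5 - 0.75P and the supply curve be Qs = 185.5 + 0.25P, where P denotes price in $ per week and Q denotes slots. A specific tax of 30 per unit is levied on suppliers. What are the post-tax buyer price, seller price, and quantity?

The tax drives a wedge P_b - P_s = 30. Substituting P_s = P_b - 30 into supply: Qs = 178 + 0.25P_b.
Set Qd = Qs: 615.5 - 0.75P_b = 178 + 0.25P_b, so 437.5 = P_b and P_b = 437.5.
So P_s = 407.5 and the quantity traded is Q = 615.5 - 0.75(437.5) = 287.375.

P_b = 437.5, P_s = 407.5, Q = 287.375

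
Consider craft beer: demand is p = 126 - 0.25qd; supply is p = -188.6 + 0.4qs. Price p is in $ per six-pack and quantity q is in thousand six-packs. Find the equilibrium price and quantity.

Inverting to quantity form: qd = 504 - 4p and qs = 471.5 + 2.5p.
At equilibrium qd = qs, so 504 - 4p = 471.5 + 2.5p; collecting terms, 32.5 = 6.5p and p* = 5.
Then q* = 504 - 4(5) = 484.

p* = 5, q* = 484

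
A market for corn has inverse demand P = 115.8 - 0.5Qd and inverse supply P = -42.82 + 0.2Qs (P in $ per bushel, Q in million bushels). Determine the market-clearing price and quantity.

P* = 2.5, Q* = 226.6

Rewriting in direct form: Qd = 231.6 - 2P and Qs = 214.1 + 5P.
The market clears where 231.6 - 2P = 214.1 + 5P. Rearranging, 7P = 17.5, hence P* = 2.5.
Plugging P* into demand: Q* = 231.6 - 2(2.5) = 226.6.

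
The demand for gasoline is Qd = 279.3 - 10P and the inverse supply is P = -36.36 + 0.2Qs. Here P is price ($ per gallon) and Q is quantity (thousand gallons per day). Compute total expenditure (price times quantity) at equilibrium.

Total expenditure = 1392.95

Solving each curve for Q: Qs = 181.8 + 5P.
Set Qd = Qs: 279.3 - 10P = 181.8 + 5P, so 97.5 = 15P and P* = 6.5.
From the demand curve, Q* = 279.3 - 10(6.5) = 214.3.
Total expenditure = P* × Q* = 6.5 × 214.3 = 1392.95.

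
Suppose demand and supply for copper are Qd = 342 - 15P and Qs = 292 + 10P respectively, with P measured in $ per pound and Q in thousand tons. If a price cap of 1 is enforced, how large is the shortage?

Evaluating both curves at the ceiling price 1 gives Qd = 327, Qs = 302.
Shortage = Qd - Qs = 327 - 302 = 25.

Shortage = 25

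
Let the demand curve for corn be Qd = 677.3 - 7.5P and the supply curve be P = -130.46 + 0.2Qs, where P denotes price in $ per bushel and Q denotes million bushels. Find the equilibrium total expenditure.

Rewriting in direct form: Qs = 652.3 + 5P.
Set Qd = Qs: 677.3 - 7.5P = 652.3 + 5P, so 25 = 12.5P and P* = 2.
From the demand curve, Q* = 677.3 - 7.5(2) = 662.3.
Total expenditure = P* × Q* = 2 × 662.3 = 1324.6.

Total expenditure = 1324.6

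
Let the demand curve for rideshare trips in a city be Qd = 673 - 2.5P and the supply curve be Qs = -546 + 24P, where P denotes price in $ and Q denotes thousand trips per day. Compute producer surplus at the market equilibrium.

Producer surplus = 6486.75

At equilibrium Qd = Qs, so 673 - 2.5P = -546 + 24P; collecting terms, 1219 = 26.5P and P* = 46.
Plugging P* into demand: Q* = 673 - 2.5(46) = 558.
Supply choke price (Qs = 0): P = 22.75. Producer surplus = ½ × (46 - 22.75) × 558 = 6486.75.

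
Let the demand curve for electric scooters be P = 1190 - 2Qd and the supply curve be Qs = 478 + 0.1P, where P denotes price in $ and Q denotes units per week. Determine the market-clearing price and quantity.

Rewriting in direct form: Qd = 595 - 0.5P.
Set Qd = Qs: 595 - 0.5P = 478 + 0.1P, so 117 = 0.6P and P* = 195.
From the demand curve, Q* = 595 - 0.5(195) = 497.5.

P* = 195, Q* = 497.5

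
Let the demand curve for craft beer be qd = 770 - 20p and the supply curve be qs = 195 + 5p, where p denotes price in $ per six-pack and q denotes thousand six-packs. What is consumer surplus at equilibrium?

Set qd = qs: 770 - 20p = 195 + 5p, so 575 = 25p and p* = 23.
Plugging p* into demand: q* = 770 - 20(23) = 310.
Demand choke price (qd = 0): p = 770/20 = 38.5. Consumer surplus = ½ × (38.5 - 23) × 310 = 2402.5.

Consumer surplus = 2402.5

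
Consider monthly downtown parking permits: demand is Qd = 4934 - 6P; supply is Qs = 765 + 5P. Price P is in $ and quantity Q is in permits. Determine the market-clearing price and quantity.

P* = 379, Q* = 2660

Equating demand and supply, 4934 - 6P = 765 + 5P gives 11P = 4169, so P* = 379.
From the demand curve, Q* = 4934 - 6(379) = 2660.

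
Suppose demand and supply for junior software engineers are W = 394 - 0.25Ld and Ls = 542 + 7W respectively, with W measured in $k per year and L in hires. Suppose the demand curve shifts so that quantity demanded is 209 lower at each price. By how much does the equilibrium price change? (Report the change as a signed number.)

ΔW = -19

Solving each curve for L: Ld = 1576 - 4W.
Set Ld = Ls: 1576 - 4W = 542 + 7W, so 1034 = 11W and W* = 94.
Substitute back: L* = 1576 - 4(94) = 1200.
After the shift, demand is Ld = 1367 - 4W.
The new intersection has 825 = 11W, i.e. W = 75, L = 1067.
ΔW = 75 - 94 = -19.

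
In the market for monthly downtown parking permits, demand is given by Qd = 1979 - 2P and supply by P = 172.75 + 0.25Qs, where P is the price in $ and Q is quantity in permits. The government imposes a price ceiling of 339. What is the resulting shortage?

Rewriting in direct form: Qs = -691 + 4P.
Evaluating both curves at the ceiling price 339 gives Qd = 1301, Qs = 665.
Shortage = Qd - Qs = 1301 - 665 = 636.

Shortage = 636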